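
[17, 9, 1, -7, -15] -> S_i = 17 + -8*i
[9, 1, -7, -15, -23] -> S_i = 9 + -8*i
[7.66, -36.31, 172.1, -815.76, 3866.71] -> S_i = 7.66*(-4.74)^i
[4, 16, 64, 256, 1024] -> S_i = 4*4^i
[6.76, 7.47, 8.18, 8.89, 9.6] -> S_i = 6.76 + 0.71*i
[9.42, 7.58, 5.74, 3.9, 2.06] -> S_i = 9.42 + -1.84*i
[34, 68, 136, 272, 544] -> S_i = 34*2^i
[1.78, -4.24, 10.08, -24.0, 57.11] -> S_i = 1.78*(-2.38)^i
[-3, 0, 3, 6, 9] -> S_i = -3 + 3*i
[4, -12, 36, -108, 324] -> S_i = 4*-3^i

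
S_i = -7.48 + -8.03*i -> [-7.48, -15.51, -23.54, -31.57, -39.6]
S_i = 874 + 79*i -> [874, 953, 1032, 1111, 1190]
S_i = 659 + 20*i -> [659, 679, 699, 719, 739]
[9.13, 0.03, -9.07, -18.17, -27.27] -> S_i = 9.13 + -9.10*i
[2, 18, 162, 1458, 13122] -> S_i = 2*9^i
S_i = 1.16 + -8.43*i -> [1.16, -7.27, -15.7, -24.13, -32.56]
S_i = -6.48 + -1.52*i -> [-6.48, -8.0, -9.52, -11.04, -12.56]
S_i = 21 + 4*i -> [21, 25, 29, 33, 37]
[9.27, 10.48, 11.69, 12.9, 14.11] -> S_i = 9.27 + 1.21*i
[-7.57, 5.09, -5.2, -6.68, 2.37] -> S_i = Random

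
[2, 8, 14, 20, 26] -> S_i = 2 + 6*i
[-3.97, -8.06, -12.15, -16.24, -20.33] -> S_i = -3.97 + -4.09*i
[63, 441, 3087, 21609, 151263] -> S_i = 63*7^i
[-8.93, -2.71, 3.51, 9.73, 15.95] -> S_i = -8.93 + 6.22*i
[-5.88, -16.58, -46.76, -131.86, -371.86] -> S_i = -5.88*2.82^i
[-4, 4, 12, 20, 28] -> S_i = -4 + 8*i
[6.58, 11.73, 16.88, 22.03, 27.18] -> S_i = 6.58 + 5.15*i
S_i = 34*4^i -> [34, 136, 544, 2176, 8704]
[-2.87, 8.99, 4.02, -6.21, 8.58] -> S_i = Random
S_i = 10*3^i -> [10, 30, 90, 270, 810]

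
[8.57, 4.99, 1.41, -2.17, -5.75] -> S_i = 8.57 + -3.58*i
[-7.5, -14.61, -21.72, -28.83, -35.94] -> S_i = -7.50 + -7.11*i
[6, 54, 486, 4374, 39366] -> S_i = 6*9^i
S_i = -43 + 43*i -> [-43, 0, 43, 86, 129]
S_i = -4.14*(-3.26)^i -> [-4.14, 13.5, -44.0, 143.43, -467.6]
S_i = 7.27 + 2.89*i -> [7.27, 10.16, 13.05, 15.94, 18.83]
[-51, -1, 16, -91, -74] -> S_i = Random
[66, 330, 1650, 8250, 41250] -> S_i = 66*5^i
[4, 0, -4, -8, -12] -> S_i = 4 + -4*i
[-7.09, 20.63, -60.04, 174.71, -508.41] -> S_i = -7.09*(-2.91)^i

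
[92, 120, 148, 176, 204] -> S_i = 92 + 28*i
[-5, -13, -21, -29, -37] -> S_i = -5 + -8*i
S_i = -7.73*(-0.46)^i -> [-7.73, 3.56, -1.64, 0.75, -0.35]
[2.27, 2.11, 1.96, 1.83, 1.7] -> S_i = 2.27*0.93^i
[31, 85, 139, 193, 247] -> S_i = 31 + 54*i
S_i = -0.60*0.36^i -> [-0.6, -0.22, -0.08, -0.03, -0.01]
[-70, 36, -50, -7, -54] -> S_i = Random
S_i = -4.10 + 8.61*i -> [-4.1, 4.51, 13.12, 21.73, 30.34]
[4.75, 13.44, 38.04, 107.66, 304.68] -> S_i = 4.75*2.83^i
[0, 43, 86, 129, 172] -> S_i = 0 + 43*i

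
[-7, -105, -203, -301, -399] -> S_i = -7 + -98*i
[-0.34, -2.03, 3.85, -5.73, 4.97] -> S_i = Random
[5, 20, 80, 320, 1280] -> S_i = 5*4^i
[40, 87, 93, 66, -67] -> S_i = Random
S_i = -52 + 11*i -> [-52, -41, -30, -19, -8]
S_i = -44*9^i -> [-44, -396, -3564, -32076, -288684]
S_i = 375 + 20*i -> [375, 395, 415, 435, 455]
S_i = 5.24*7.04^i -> [5.24, 36.89, 259.7, 1828.31, 12871.29]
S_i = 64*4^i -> [64, 256, 1024, 4096, 16384]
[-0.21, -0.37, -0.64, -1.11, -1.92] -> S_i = -0.21*1.74^i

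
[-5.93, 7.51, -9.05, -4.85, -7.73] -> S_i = Random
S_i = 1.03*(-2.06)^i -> [1.03, -2.12, 4.37, -9.0, 18.55]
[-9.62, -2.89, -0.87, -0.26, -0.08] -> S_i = -9.62*0.30^i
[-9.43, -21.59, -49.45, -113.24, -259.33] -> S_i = -9.43*2.29^i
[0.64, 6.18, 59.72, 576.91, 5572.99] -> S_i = 0.64*9.66^i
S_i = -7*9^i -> [-7, -63, -567, -5103, -45927]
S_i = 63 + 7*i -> [63, 70, 77, 84, 91]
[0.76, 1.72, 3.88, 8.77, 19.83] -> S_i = 0.76*2.26^i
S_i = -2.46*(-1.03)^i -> [-2.46, 2.53, -2.61, 2.69, -2.77]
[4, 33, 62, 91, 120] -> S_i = 4 + 29*i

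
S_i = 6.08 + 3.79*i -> [6.08, 9.87, 13.66, 17.45, 21.24]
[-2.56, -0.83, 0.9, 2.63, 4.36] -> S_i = -2.56 + 1.73*i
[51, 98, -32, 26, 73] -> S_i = Random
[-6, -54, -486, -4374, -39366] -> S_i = -6*9^i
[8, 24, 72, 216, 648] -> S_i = 8*3^i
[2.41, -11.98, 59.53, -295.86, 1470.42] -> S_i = 2.41*(-4.97)^i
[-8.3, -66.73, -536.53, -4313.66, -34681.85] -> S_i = -8.30*8.04^i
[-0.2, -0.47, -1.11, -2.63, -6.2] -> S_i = -0.20*2.36^i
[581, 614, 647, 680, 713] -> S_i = 581 + 33*i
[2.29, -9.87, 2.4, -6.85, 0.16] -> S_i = Random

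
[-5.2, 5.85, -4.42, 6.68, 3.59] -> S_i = Random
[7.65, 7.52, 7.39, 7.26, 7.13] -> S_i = 7.65 + -0.13*i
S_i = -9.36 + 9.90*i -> [-9.36, 0.54, 10.44, 20.34, 30.24]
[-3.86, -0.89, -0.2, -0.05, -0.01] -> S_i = -3.86*0.23^i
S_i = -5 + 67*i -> [-5, 62, 129, 196, 263]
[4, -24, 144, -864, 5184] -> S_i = 4*-6^i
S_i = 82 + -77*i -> [82, 5, -72, -149, -226]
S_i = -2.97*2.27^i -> [-2.97, -6.74, -15.3, -34.74, -78.86]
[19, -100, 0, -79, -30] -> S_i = Random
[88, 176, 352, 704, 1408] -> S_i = 88*2^i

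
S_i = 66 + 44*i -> [66, 110, 154, 198, 242]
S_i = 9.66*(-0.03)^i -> [9.66, -0.29, 0.01, -0.0, 0.0]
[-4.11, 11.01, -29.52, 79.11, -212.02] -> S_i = -4.11*(-2.68)^i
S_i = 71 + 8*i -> [71, 79, 87, 95, 103]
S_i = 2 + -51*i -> [2, -49, -100, -151, -202]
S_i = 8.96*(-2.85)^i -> [8.96, -25.54, 72.78, -207.42, 591.14]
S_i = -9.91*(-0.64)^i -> [-9.91, 6.34, -4.06, 2.6, -1.66]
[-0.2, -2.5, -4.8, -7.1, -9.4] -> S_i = -0.20 + -2.30*i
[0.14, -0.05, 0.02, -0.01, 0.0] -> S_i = 0.14*(-0.35)^i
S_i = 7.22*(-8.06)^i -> [7.22, -58.19, 469.04, -3780.44, 30470.34]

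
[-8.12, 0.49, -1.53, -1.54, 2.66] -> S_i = Random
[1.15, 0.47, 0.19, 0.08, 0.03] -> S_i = 1.15*0.41^i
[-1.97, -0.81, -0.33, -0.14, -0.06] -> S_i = -1.97*0.41^i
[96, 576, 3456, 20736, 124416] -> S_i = 96*6^i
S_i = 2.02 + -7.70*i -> [2.02, -5.68, -13.38, -21.08, -28.78]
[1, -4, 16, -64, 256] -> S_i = 1*-4^i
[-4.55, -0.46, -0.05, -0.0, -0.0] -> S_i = -4.55*0.10^i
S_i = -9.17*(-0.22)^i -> [-9.17, 2.02, -0.44, 0.1, -0.02]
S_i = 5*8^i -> [5, 40, 320, 2560, 20480]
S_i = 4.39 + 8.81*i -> [4.39, 13.2, 22.01, 30.82, 39.63]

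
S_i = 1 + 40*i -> [1, 41, 81, 121, 161]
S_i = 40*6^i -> [40, 240, 1440, 8640, 51840]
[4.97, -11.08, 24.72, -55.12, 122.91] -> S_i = 4.97*(-2.23)^i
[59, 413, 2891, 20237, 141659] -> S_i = 59*7^i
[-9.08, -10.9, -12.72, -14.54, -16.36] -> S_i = -9.08 + -1.82*i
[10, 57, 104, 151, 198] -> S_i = 10 + 47*i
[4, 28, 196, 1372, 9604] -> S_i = 4*7^i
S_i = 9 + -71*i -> [9, -62, -133, -204, -275]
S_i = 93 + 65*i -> [93, 158, 223, 288, 353]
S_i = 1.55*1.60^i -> [1.55, 2.48, 3.97, 6.35, 10.16]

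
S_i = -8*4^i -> [-8, -32, -128, -512, -2048]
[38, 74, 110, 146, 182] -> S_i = 38 + 36*i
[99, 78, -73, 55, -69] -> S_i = Random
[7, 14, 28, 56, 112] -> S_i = 7*2^i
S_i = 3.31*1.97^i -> [3.31, 6.52, 12.85, 25.31, 49.85]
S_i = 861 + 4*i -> [861, 865, 869, 873, 877]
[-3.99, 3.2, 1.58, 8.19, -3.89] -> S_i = Random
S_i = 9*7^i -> [9, 63, 441, 3087, 21609]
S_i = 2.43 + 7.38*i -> [2.43, 9.81, 17.19, 24.57, 31.95]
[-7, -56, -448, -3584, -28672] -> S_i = -7*8^i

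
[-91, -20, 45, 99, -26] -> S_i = Random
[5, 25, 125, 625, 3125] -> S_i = 5*5^i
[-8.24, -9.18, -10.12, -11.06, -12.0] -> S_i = -8.24 + -0.94*i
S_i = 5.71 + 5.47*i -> [5.71, 11.18, 16.65, 22.12, 27.59]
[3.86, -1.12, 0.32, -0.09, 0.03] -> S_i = 3.86*(-0.29)^i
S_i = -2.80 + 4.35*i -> [-2.8, 1.55, 5.9, 10.25, 14.6]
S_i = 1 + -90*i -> [1, -89, -179, -269, -359]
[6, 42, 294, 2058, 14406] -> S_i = 6*7^i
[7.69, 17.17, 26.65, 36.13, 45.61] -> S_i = 7.69 + 9.48*i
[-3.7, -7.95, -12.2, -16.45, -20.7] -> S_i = -3.70 + -4.25*i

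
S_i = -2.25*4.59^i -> [-2.25, -10.33, -47.4, -217.58, -998.7]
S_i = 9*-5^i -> [9, -45, 225, -1125, 5625]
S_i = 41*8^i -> [41, 328, 2624, 20992, 167936]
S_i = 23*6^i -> [23, 138, 828, 4968, 29808]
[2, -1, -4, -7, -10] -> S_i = 2 + -3*i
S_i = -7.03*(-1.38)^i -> [-7.03, 9.7, -13.39, 18.48, -25.5]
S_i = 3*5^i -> [3, 15, 75, 375, 1875]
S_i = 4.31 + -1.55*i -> [4.31, 2.76, 1.21, -0.34, -1.89]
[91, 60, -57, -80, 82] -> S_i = Random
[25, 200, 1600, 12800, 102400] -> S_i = 25*8^i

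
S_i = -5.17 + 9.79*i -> [-5.17, 4.62, 14.41, 24.2, 33.99]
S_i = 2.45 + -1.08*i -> [2.45, 1.37, 0.29, -0.79, -1.87]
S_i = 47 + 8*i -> [47, 55, 63, 71, 79]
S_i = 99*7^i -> [99, 693, 4851, 33957, 237699]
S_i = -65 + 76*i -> [-65, 11, 87, 163, 239]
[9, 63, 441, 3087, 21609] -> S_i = 9*7^i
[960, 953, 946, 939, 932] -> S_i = 960 + -7*i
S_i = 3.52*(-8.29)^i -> [3.52, -29.18, 241.91, -2005.42, 16624.97]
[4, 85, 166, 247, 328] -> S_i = 4 + 81*i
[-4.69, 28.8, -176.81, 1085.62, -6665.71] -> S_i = -4.69*(-6.14)^i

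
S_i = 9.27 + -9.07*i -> [9.27, 0.2, -8.87, -17.94, -27.01]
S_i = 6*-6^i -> [6, -36, 216, -1296, 7776]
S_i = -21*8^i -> [-21, -168, -1344, -10752, -86016]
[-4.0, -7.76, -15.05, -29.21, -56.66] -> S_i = -4.00*1.94^i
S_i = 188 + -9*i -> [188, 179, 170, 161, 152]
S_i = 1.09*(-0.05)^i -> [1.09, -0.05, 0.0, -0.0, 0.0]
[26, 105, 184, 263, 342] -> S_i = 26 + 79*i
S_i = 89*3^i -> [89, 267, 801, 2403, 7209]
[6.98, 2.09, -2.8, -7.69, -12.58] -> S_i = 6.98 + -4.89*i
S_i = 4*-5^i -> [4, -20, 100, -500, 2500]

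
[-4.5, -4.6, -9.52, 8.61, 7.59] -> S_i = Random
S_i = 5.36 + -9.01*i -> [5.36, -3.65, -12.66, -21.67, -30.68]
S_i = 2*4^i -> [2, 8, 32, 128, 512]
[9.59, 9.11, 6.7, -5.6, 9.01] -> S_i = Random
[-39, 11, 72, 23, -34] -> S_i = Random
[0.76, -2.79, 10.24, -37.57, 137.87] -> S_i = 0.76*(-3.67)^i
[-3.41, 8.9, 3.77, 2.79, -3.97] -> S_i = Random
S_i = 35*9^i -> [35, 315, 2835, 25515, 229635]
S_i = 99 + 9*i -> [99, 108, 117, 126, 135]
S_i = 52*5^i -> [52, 260, 1300, 6500, 32500]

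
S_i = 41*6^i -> [41, 246, 1476, 8856, 53136]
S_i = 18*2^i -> [18, 36, 72, 144, 288]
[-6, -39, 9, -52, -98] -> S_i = Random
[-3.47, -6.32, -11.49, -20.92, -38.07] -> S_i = -3.47*1.82^i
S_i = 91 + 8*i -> [91, 99, 107, 115, 123]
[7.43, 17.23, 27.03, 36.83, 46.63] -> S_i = 7.43 + 9.80*i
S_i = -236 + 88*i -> [-236, -148, -60, 28, 116]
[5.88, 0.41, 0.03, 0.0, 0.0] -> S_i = 5.88*0.07^i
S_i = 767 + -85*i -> [767, 682, 597, 512, 427]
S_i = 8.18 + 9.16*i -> [8.18, 17.34, 26.5, 35.66, 44.82]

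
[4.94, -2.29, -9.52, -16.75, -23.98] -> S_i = 4.94 + -7.23*i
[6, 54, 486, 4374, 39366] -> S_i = 6*9^i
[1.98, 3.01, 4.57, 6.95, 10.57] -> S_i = 1.98*1.52^i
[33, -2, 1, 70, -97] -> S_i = Random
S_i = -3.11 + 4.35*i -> [-3.11, 1.24, 5.59, 9.94, 14.29]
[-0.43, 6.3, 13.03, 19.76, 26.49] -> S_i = -0.43 + 6.73*i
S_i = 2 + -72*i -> [2, -70, -142, -214, -286]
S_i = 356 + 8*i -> [356, 364, 372, 380, 388]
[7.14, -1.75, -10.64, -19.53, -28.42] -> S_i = 7.14 + -8.89*i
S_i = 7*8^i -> [7, 56, 448, 3584, 28672]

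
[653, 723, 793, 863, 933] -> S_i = 653 + 70*i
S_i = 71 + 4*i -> [71, 75, 79, 83, 87]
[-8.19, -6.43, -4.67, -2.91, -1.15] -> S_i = -8.19 + 1.76*i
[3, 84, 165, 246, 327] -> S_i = 3 + 81*i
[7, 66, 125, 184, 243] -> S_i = 7 + 59*i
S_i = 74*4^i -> [74, 296, 1184, 4736, 18944]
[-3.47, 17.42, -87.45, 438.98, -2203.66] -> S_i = -3.47*(-5.02)^i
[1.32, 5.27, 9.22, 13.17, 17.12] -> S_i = 1.32 + 3.95*i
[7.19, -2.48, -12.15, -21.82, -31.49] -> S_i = 7.19 + -9.67*i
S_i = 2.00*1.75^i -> [2.0, 3.5, 6.12, 10.72, 18.76]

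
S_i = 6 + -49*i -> [6, -43, -92, -141, -190]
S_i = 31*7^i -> [31, 217, 1519, 10633, 74431]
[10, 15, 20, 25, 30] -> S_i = 10 + 5*i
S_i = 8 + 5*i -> [8, 13, 18, 23, 28]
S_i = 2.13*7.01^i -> [2.13, 14.93, 104.67, 733.73, 5143.42]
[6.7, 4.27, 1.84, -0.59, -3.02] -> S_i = 6.70 + -2.43*i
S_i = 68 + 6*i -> [68, 74, 80, 86, 92]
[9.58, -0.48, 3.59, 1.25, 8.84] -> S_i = Random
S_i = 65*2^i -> [65, 130, 260, 520, 1040]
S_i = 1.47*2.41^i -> [1.47, 3.54, 8.54, 20.58, 49.59]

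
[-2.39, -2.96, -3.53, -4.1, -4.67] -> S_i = -2.39 + -0.57*i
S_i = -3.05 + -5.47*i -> [-3.05, -8.52, -13.99, -19.46, -24.93]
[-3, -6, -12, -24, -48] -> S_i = -3*2^i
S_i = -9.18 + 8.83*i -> [-9.18, -0.35, 8.48, 17.31, 26.14]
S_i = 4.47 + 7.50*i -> [4.47, 11.97, 19.47, 26.97, 34.47]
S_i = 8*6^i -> [8, 48, 288, 1728, 10368]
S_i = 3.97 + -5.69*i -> [3.97, -1.72, -7.41, -13.1, -18.79]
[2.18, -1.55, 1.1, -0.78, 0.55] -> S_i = 2.18*(-0.71)^i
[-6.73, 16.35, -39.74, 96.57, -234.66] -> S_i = -6.73*(-2.43)^i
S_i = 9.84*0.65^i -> [9.84, 6.4, 4.16, 2.7, 1.76]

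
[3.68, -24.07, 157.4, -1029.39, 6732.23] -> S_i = 3.68*(-6.54)^i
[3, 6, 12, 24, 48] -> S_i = 3*2^i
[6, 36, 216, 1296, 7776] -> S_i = 6*6^i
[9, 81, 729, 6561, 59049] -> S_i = 9*9^i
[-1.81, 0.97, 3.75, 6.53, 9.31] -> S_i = -1.81 + 2.78*i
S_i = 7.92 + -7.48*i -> [7.92, 0.44, -7.04, -14.52, -22.0]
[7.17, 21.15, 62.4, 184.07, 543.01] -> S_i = 7.17*2.95^i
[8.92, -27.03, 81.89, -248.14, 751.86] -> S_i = 8.92*(-3.03)^i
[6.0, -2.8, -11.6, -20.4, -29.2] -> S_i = 6.00 + -8.80*i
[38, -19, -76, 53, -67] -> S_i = Random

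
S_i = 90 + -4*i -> [90, 86, 82, 78, 74]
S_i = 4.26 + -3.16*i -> [4.26, 1.1, -2.06, -5.22, -8.38]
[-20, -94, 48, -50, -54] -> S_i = Random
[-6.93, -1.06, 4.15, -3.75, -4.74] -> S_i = Random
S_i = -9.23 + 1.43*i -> [-9.23, -7.8, -6.37, -4.94, -3.51]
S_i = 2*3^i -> [2, 6, 18, 54, 162]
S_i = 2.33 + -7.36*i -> [2.33, -5.03, -12.39, -19.75, -27.11]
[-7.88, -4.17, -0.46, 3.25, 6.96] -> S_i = -7.88 + 3.71*i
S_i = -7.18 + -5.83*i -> [-7.18, -13.01, -18.84, -24.67, -30.5]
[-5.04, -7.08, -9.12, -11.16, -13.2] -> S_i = -5.04 + -2.04*i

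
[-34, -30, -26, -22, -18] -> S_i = -34 + 4*i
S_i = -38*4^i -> [-38, -152, -608, -2432, -9728]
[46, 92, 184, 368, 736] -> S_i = 46*2^i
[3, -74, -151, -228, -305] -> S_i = 3 + -77*i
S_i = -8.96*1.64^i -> [-8.96, -14.69, -24.1, -39.52, -64.82]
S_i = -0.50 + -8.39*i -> [-0.5, -8.89, -17.28, -25.67, -34.06]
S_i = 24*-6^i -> [24, -144, 864, -5184, 31104]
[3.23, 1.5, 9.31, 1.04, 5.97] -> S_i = Random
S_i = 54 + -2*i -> [54, 52, 50, 48, 46]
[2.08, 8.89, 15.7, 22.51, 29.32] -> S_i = 2.08 + 6.81*i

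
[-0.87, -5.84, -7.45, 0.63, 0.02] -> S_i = Random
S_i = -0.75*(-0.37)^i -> [-0.75, 0.28, -0.1, 0.04, -0.01]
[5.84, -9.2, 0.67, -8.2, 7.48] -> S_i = Random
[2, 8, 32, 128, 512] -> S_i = 2*4^i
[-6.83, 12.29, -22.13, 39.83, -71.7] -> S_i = -6.83*(-1.80)^i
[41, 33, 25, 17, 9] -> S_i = 41 + -8*i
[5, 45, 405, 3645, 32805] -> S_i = 5*9^i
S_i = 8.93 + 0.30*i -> [8.93, 9.23, 9.53, 9.83, 10.13]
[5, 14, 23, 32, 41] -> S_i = 5 + 9*i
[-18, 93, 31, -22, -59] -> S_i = Random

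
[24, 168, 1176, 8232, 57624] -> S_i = 24*7^i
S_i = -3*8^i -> [-3, -24, -192, -1536, -12288]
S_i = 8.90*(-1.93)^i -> [8.9, -17.18, 33.15, -63.98, 123.49]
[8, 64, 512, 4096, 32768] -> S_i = 8*8^i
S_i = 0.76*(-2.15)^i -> [0.76, -1.63, 3.51, -7.55, 16.24]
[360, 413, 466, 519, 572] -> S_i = 360 + 53*i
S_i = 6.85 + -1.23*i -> [6.85, 5.62, 4.39, 3.16, 1.93]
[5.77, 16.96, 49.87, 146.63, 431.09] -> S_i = 5.77*2.94^i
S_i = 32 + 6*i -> [32, 38, 44, 50, 56]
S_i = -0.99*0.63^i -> [-0.99, -0.62, -0.39, -0.25, -0.16]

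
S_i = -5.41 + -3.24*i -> [-5.41, -8.65, -11.89, -15.13, -18.37]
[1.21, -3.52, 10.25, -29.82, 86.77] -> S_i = 1.21*(-2.91)^i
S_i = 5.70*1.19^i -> [5.7, 6.78, 8.07, 9.61, 11.43]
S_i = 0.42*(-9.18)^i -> [0.42, -3.86, 35.39, -324.92, 2982.77]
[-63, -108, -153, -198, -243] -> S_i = -63 + -45*i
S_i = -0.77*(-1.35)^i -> [-0.77, 1.04, -1.4, 1.89, -2.56]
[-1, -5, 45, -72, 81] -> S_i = Random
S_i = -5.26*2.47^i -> [-5.26, -12.99, -32.09, -79.26, -195.78]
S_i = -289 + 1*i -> [-289, -288, -287, -286, -285]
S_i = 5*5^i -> [5, 25, 125, 625, 3125]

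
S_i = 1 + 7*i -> [1, 8, 15, 22, 29]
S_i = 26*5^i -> [26, 130, 650, 3250, 16250]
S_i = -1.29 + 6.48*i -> [-1.29, 5.19, 11.67, 18.15, 24.63]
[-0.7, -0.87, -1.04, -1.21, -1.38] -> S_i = -0.70 + -0.17*i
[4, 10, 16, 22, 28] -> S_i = 4 + 6*i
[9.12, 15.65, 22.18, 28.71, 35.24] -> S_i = 9.12 + 6.53*i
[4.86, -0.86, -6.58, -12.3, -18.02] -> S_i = 4.86 + -5.72*i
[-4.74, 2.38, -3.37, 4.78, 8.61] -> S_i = Random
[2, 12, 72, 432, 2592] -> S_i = 2*6^i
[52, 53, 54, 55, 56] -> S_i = 52 + 1*i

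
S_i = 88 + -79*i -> [88, 9, -70, -149, -228]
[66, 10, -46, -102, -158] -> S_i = 66 + -56*i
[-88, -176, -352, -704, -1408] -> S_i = -88*2^i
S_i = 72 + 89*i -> [72, 161, 250, 339, 428]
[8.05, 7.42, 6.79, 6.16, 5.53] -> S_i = 8.05 + -0.63*i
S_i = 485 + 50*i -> [485, 535, 585, 635, 685]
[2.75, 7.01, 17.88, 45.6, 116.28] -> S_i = 2.75*2.55^i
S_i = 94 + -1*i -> [94, 93, 92, 91, 90]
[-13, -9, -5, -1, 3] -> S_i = -13 + 4*i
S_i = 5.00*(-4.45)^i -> [5.0, -22.25, 99.01, -440.61, 1960.7]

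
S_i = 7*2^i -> [7, 14, 28, 56, 112]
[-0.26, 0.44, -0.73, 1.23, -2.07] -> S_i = -0.26*(-1.68)^i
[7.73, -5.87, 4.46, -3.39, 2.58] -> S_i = 7.73*(-0.76)^i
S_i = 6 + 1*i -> [6, 7, 8, 9, 10]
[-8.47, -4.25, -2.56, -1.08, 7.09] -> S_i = Random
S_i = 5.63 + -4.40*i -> [5.63, 1.23, -3.17, -7.57, -11.97]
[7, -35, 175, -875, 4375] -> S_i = 7*-5^i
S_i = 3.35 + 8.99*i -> [3.35, 12.34, 21.33, 30.32, 39.31]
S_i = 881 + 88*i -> [881, 969, 1057, 1145, 1233]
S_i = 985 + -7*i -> [985, 978, 971, 964, 957]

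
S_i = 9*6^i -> [9, 54, 324, 1944, 11664]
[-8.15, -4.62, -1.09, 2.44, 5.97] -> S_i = -8.15 + 3.53*i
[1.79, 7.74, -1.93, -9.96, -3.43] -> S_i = Random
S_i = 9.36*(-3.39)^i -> [9.36, -31.73, 107.57, -364.65, 1236.16]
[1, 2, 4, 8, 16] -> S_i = 1*2^i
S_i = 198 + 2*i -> [198, 200, 202, 204, 206]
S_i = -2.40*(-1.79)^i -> [-2.4, 4.3, -7.69, 13.76, -24.64]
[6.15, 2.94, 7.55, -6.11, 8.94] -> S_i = Random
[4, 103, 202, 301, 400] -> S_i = 4 + 99*i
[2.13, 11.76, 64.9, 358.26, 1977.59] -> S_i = 2.13*5.52^i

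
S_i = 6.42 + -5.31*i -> [6.42, 1.11, -4.2, -9.51, -14.82]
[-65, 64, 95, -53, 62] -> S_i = Random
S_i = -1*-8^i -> [-1, 8, -64, 512, -4096]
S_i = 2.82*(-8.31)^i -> [2.82, -23.43, 194.74, -1618.27, 13447.86]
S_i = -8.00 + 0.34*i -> [-8.0, -7.66, -7.32, -6.98, -6.64]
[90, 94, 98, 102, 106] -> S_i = 90 + 4*i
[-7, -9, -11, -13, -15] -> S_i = -7 + -2*i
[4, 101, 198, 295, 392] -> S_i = 4 + 97*i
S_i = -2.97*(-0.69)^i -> [-2.97, 2.05, -1.41, 0.98, -0.67]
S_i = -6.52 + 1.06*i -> [-6.52, -5.46, -4.4, -3.34, -2.28]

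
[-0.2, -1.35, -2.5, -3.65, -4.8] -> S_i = -0.20 + -1.15*i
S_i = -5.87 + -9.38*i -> [-5.87, -15.25, -24.63, -34.01, -43.39]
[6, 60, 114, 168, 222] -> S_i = 6 + 54*i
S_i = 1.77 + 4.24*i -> [1.77, 6.01, 10.25, 14.49, 18.73]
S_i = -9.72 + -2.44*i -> [-9.72, -12.16, -14.6, -17.04, -19.48]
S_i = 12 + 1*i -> [12, 13, 14, 15, 16]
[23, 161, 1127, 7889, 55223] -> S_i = 23*7^i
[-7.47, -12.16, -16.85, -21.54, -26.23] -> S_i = -7.47 + -4.69*i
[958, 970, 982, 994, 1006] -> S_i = 958 + 12*i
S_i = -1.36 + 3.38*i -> [-1.36, 2.02, 5.4, 8.78, 12.16]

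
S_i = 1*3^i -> [1, 3, 9, 27, 81]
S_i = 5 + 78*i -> [5, 83, 161, 239, 317]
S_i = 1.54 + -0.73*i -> [1.54, 0.81, 0.08, -0.65, -1.38]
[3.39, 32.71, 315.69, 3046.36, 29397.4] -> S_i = 3.39*9.65^i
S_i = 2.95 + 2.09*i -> [2.95, 5.04, 7.13, 9.22, 11.31]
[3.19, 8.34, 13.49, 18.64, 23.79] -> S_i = 3.19 + 5.15*i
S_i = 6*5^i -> [6, 30, 150, 750, 3750]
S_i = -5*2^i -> [-5, -10, -20, -40, -80]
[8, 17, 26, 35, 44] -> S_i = 8 + 9*i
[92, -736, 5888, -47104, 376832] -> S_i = 92*-8^i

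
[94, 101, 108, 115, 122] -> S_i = 94 + 7*i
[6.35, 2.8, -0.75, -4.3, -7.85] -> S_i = 6.35 + -3.55*i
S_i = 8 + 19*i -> [8, 27, 46, 65, 84]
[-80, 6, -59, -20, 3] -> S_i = Random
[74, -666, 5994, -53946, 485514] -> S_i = 74*-9^i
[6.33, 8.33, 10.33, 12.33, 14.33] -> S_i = 6.33 + 2.00*i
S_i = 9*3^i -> [9, 27, 81, 243, 729]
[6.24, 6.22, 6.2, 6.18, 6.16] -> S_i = 6.24 + -0.02*i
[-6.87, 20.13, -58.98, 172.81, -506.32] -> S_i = -6.87*(-2.93)^i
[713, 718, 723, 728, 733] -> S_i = 713 + 5*i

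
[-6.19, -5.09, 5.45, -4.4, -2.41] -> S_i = Random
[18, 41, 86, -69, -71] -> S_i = Random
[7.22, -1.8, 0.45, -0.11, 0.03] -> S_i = 7.22*(-0.25)^i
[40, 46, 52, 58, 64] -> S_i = 40 + 6*i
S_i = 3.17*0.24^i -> [3.17, 0.76, 0.18, 0.04, 0.01]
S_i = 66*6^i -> [66, 396, 2376, 14256, 85536]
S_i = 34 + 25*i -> [34, 59, 84, 109, 134]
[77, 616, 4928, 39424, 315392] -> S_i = 77*8^i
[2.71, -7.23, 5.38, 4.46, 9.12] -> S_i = Random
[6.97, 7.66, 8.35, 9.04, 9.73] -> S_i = 6.97 + 0.69*i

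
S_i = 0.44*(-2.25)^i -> [0.44, -0.99, 2.23, -5.01, 11.28]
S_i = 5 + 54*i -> [5, 59, 113, 167, 221]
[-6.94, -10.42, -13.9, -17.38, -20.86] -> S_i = -6.94 + -3.48*i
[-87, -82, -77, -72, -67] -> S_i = -87 + 5*i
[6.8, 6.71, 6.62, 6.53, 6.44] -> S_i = 6.80 + -0.09*i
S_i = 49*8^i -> [49, 392, 3136, 25088, 200704]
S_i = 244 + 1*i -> [244, 245, 246, 247, 248]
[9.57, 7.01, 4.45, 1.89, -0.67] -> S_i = 9.57 + -2.56*i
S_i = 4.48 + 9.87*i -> [4.48, 14.35, 24.22, 34.09, 43.96]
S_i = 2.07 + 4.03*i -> [2.07, 6.1, 10.13, 14.16, 18.19]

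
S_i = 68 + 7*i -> [68, 75, 82, 89, 96]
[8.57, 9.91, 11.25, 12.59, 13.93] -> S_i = 8.57 + 1.34*i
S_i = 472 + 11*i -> [472, 483, 494, 505, 516]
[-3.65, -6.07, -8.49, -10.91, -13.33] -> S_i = -3.65 + -2.42*i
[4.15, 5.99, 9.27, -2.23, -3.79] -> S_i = Random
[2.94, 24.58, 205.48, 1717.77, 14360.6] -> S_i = 2.94*8.36^i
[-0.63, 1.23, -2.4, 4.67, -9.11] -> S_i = -0.63*(-1.95)^i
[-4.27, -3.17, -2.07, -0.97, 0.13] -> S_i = -4.27 + 1.10*i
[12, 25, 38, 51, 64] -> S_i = 12 + 13*i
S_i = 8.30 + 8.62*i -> [8.3, 16.92, 25.54, 34.16, 42.78]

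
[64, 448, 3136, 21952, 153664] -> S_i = 64*7^i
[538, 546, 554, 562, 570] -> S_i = 538 + 8*i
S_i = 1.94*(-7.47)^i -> [1.94, -14.49, 108.25, -808.66, 6040.66]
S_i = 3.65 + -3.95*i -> [3.65, -0.3, -4.25, -8.2, -12.15]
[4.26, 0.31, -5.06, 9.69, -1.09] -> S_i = Random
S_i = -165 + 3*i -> [-165, -162, -159, -156, -153]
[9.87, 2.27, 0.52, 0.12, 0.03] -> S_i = 9.87*0.23^i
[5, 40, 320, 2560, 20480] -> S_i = 5*8^i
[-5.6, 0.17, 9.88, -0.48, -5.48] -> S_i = Random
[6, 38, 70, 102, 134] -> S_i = 6 + 32*i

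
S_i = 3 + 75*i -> [3, 78, 153, 228, 303]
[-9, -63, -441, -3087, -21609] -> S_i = -9*7^i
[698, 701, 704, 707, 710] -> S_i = 698 + 3*i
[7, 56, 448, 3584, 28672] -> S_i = 7*8^i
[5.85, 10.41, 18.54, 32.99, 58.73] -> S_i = 5.85*1.78^i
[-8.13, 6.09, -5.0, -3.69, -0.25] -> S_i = Random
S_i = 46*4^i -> [46, 184, 736, 2944, 11776]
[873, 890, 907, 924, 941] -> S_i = 873 + 17*i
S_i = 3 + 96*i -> [3, 99, 195, 291, 387]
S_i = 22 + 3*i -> [22, 25, 28, 31, 34]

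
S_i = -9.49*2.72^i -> [-9.49, -25.81, -70.21, -190.97, -519.45]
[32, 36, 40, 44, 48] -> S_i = 32 + 4*i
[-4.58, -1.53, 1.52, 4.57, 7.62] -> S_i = -4.58 + 3.05*i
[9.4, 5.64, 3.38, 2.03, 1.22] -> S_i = 9.40*0.60^i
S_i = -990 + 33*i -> [-990, -957, -924, -891, -858]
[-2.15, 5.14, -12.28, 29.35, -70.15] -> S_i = -2.15*(-2.39)^i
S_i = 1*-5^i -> [1, -5, 25, -125, 625]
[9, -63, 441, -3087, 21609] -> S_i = 9*-7^i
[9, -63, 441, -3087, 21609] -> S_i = 9*-7^i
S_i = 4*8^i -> [4, 32, 256, 2048, 16384]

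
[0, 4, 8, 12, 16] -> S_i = 0 + 4*i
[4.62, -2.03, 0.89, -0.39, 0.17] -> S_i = 4.62*(-0.44)^i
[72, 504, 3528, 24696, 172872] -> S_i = 72*7^i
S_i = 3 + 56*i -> [3, 59, 115, 171, 227]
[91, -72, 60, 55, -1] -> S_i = Random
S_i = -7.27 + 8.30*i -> [-7.27, 1.03, 9.33, 17.63, 25.93]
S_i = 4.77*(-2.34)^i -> [4.77, -11.16, 26.12, -61.12, 143.02]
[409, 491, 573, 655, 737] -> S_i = 409 + 82*i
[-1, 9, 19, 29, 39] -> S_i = -1 + 10*i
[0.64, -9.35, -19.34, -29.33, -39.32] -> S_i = 0.64 + -9.99*i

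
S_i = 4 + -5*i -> [4, -1, -6, -11, -16]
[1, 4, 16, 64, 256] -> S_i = 1*4^i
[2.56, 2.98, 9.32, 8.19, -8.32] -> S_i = Random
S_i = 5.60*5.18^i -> [5.6, 29.01, 150.26, 778.35, 4031.88]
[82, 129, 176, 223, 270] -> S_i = 82 + 47*i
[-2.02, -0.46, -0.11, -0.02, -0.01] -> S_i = -2.02*0.23^i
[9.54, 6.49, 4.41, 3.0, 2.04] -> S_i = 9.54*0.68^i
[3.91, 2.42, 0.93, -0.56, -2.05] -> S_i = 3.91 + -1.49*i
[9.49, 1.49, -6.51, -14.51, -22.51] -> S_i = 9.49 + -8.00*i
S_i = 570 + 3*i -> [570, 573, 576, 579, 582]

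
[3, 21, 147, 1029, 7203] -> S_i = 3*7^i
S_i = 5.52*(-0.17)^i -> [5.52, -0.94, 0.16, -0.03, 0.0]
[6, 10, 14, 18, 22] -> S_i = 6 + 4*i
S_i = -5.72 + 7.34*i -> [-5.72, 1.62, 8.96, 16.3, 23.64]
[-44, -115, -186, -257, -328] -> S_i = -44 + -71*i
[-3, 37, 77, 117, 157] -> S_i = -3 + 40*i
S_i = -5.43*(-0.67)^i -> [-5.43, 3.64, -2.44, 1.63, -1.09]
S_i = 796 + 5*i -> [796, 801, 806, 811, 816]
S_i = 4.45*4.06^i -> [4.45, 18.07, 73.35, 297.81, 1209.11]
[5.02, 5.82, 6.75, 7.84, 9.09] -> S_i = 5.02*1.16^i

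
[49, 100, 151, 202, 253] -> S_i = 49 + 51*i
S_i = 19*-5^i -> [19, -95, 475, -2375, 11875]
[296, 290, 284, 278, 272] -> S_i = 296 + -6*i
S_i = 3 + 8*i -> [3, 11, 19, 27, 35]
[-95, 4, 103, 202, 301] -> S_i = -95 + 99*i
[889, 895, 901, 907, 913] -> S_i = 889 + 6*i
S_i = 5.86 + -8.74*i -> [5.86, -2.88, -11.62, -20.36, -29.1]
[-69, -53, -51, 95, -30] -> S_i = Random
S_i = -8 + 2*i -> [-8, -6, -4, -2, 0]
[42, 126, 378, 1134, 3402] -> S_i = 42*3^i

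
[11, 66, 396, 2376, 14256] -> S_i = 11*6^i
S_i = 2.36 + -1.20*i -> [2.36, 1.16, -0.04, -1.24, -2.44]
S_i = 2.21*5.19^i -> [2.21, 11.47, 59.53, 308.95, 1603.47]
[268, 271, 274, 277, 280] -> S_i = 268 + 3*i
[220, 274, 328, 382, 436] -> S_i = 220 + 54*i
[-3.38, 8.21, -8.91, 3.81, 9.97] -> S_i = Random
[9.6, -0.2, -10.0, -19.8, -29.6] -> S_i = 9.60 + -9.80*i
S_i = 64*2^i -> [64, 128, 256, 512, 1024]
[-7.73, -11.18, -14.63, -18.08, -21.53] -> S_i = -7.73 + -3.45*i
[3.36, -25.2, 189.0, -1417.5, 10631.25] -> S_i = 3.36*(-7.50)^i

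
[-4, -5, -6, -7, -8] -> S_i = -4 + -1*i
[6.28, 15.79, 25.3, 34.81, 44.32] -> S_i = 6.28 + 9.51*i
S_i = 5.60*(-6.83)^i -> [5.6, -38.25, 261.23, -1784.23, 12186.27]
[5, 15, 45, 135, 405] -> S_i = 5*3^i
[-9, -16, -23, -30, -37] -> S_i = -9 + -7*i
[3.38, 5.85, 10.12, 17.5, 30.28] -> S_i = 3.38*1.73^i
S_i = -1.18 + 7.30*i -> [-1.18, 6.12, 13.42, 20.72, 28.02]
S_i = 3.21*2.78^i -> [3.21, 8.92, 24.81, 68.97, 191.73]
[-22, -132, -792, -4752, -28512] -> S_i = -22*6^i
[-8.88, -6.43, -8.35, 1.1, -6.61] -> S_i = Random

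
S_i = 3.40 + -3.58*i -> [3.4, -0.18, -3.76, -7.34, -10.92]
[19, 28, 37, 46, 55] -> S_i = 19 + 9*i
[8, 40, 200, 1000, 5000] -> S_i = 8*5^i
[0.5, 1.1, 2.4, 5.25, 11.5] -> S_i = 0.50*2.19^i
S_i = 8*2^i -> [8, 16, 32, 64, 128]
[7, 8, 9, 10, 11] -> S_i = 7 + 1*i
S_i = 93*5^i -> [93, 465, 2325, 11625, 58125]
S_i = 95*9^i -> [95, 855, 7695, 69255, 623295]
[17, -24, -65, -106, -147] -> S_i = 17 + -41*i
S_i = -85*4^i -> [-85, -340, -1360, -5440, -21760]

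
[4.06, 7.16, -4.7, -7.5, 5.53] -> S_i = Random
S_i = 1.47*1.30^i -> [1.47, 1.91, 2.48, 3.23, 4.2]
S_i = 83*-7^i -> [83, -581, 4067, -28469, 199283]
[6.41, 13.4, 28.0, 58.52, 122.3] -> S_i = 6.41*2.09^i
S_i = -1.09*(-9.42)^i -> [-1.09, 10.27, -96.72, 911.13, -8582.82]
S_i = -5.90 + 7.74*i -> [-5.9, 1.84, 9.58, 17.32, 25.06]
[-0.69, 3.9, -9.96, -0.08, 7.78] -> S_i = Random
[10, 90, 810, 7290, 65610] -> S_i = 10*9^i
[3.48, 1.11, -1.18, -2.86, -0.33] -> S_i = Random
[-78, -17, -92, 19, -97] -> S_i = Random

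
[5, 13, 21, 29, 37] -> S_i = 5 + 8*i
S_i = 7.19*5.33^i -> [7.19, 38.32, 204.26, 1088.71, 5802.8]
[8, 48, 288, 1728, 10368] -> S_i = 8*6^i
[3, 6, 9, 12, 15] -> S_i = 3 + 3*i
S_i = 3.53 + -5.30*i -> [3.53, -1.77, -7.07, -12.37, -17.67]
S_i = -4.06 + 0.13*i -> [-4.06, -3.93, -3.8, -3.67, -3.54]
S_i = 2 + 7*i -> [2, 9, 16, 23, 30]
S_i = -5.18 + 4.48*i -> [-5.18, -0.7, 3.78, 8.26, 12.74]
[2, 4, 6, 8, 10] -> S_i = 2 + 2*i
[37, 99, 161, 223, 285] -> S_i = 37 + 62*i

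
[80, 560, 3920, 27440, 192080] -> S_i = 80*7^i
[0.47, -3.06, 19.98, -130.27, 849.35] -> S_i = 0.47*(-6.52)^i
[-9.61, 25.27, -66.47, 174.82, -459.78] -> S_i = -9.61*(-2.63)^i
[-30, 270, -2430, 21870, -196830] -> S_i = -30*-9^i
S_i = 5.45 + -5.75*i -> [5.45, -0.3, -6.05, -11.8, -17.55]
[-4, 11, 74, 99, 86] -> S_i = Random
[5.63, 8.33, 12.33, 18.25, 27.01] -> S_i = 5.63*1.48^i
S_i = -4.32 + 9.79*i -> [-4.32, 5.47, 15.26, 25.05, 34.84]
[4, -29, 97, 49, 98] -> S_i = Random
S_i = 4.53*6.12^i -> [4.53, 27.72, 169.67, 1038.37, 6354.83]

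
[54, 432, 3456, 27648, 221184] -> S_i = 54*8^i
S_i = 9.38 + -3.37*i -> [9.38, 6.01, 2.64, -0.73, -4.1]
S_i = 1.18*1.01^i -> [1.18, 1.19, 1.2, 1.22, 1.23]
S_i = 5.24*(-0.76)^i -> [5.24, -3.98, 3.03, -2.3, 1.75]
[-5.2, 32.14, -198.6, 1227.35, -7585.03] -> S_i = -5.20*(-6.18)^i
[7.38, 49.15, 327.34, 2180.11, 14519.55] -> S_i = 7.38*6.66^i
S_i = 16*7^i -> [16, 112, 784, 5488, 38416]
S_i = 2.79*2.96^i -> [2.79, 8.26, 24.44, 72.36, 214.18]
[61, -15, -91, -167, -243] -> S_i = 61 + -76*i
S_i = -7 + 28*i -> [-7, 21, 49, 77, 105]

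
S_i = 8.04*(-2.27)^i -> [8.04, -18.25, 41.43, -94.04, 213.48]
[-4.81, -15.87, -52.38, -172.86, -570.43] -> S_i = -4.81*3.30^i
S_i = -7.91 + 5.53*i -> [-7.91, -2.38, 3.15, 8.68, 14.21]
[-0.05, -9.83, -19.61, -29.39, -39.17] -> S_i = -0.05 + -9.78*i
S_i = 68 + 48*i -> [68, 116, 164, 212, 260]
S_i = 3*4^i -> [3, 12, 48, 192, 768]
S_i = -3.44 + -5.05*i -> [-3.44, -8.49, -13.54, -18.59, -23.64]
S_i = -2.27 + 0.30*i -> [-2.27, -1.97, -1.67, -1.37, -1.07]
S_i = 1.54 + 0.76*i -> [1.54, 2.3, 3.06, 3.82, 4.58]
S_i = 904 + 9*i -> [904, 913, 922, 931, 940]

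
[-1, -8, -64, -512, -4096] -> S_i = -1*8^i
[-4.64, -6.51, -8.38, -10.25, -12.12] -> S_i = -4.64 + -1.87*i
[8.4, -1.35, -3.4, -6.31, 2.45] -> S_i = Random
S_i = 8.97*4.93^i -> [8.97, 44.22, 218.01, 1074.81, 5298.83]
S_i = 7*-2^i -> [7, -14, 28, -56, 112]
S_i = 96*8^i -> [96, 768, 6144, 49152, 393216]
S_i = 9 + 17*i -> [9, 26, 43, 60, 77]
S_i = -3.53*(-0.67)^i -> [-3.53, 2.37, -1.58, 1.06, -0.71]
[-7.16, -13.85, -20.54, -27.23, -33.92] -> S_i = -7.16 + -6.69*i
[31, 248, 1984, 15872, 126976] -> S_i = 31*8^i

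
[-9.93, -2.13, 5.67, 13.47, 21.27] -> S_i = -9.93 + 7.80*i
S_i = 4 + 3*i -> [4, 7, 10, 13, 16]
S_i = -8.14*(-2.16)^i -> [-8.14, 17.58, -37.98, 82.03, -177.19]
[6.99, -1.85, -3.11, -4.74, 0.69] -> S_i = Random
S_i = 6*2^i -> [6, 12, 24, 48, 96]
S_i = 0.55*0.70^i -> [0.55, 0.38, 0.27, 0.19, 0.13]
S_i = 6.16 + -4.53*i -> [6.16, 1.63, -2.9, -7.43, -11.96]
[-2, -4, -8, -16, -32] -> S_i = -2*2^i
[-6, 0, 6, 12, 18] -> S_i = -6 + 6*i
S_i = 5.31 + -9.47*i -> [5.31, -4.16, -13.63, -23.1, -32.57]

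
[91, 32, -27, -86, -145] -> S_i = 91 + -59*i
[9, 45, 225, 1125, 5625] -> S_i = 9*5^i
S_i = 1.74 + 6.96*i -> [1.74, 8.7, 15.66, 22.62, 29.58]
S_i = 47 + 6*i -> [47, 53, 59, 65, 71]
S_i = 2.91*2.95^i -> [2.91, 8.58, 25.32, 74.71, 220.38]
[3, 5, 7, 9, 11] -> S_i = 3 + 2*i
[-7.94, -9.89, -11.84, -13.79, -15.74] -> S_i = -7.94 + -1.95*i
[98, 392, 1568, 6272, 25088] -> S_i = 98*4^i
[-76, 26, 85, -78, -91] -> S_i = Random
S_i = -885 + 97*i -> [-885, -788, -691, -594, -497]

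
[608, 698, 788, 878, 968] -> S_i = 608 + 90*i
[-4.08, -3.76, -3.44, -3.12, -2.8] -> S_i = -4.08 + 0.32*i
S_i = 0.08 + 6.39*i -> [0.08, 6.47, 12.86, 19.25, 25.64]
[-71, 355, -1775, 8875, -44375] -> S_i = -71*-5^i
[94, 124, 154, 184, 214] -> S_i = 94 + 30*i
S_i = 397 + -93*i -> [397, 304, 211, 118, 25]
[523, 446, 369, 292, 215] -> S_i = 523 + -77*i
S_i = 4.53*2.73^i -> [4.53, 12.37, 33.76, 92.17, 251.62]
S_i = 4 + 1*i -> [4, 5, 6, 7, 8]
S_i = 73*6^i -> [73, 438, 2628, 15768, 94608]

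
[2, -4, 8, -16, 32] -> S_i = 2*-2^i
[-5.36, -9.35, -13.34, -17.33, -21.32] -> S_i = -5.36 + -3.99*i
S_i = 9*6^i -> [9, 54, 324, 1944, 11664]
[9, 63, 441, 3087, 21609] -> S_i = 9*7^i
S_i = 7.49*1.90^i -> [7.49, 14.23, 27.04, 51.37, 97.61]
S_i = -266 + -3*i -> [-266, -269, -272, -275, -278]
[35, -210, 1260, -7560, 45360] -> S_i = 35*-6^i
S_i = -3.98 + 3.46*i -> [-3.98, -0.52, 2.94, 6.4, 9.86]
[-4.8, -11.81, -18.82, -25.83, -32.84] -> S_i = -4.80 + -7.01*i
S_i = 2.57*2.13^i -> [2.57, 5.47, 11.66, 24.84, 52.9]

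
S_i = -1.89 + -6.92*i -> [-1.89, -8.81, -15.73, -22.65, -29.57]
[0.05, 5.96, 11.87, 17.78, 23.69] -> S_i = 0.05 + 5.91*i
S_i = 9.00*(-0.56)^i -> [9.0, -5.04, 2.82, -1.58, 0.89]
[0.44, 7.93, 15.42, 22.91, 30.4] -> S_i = 0.44 + 7.49*i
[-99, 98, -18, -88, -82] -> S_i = Random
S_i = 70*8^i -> [70, 560, 4480, 35840, 286720]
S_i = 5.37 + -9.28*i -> [5.37, -3.91, -13.19, -22.47, -31.75]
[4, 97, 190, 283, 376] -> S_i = 4 + 93*i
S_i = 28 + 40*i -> [28, 68, 108, 148, 188]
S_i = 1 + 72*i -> [1, 73, 145, 217, 289]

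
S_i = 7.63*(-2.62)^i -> [7.63, -19.99, 52.38, -137.22, 359.53]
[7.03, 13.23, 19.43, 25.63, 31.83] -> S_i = 7.03 + 6.20*i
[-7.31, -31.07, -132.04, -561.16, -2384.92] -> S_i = -7.31*4.25^i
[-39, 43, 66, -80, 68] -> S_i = Random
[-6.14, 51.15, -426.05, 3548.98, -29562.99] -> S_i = -6.14*(-8.33)^i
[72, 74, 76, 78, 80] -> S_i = 72 + 2*i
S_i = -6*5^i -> [-6, -30, -150, -750, -3750]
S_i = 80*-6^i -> [80, -480, 2880, -17280, 103680]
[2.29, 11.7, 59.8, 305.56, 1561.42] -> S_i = 2.29*5.11^i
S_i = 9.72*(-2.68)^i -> [9.72, -26.05, 69.81, -187.1, 501.42]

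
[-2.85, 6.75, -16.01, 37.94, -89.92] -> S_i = -2.85*(-2.37)^i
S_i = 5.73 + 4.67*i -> [5.73, 10.4, 15.07, 19.74, 24.41]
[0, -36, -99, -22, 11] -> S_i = Random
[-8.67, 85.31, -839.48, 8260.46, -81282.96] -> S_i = -8.67*(-9.84)^i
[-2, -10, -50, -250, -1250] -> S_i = -2*5^i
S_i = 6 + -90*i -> [6, -84, -174, -264, -354]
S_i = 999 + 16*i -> [999, 1015, 1031, 1047, 1063]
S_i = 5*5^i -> [5, 25, 125, 625, 3125]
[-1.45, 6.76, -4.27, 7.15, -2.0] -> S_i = Random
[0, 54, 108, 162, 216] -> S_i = 0 + 54*i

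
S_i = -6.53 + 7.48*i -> [-6.53, 0.95, 8.43, 15.91, 23.39]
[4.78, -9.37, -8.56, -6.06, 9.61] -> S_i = Random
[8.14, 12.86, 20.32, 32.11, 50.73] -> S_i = 8.14*1.58^i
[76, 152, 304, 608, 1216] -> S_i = 76*2^i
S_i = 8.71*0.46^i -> [8.71, 4.01, 1.84, 0.85, 0.39]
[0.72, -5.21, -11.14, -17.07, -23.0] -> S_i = 0.72 + -5.93*i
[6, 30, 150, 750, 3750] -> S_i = 6*5^i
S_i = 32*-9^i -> [32, -288, 2592, -23328, 209952]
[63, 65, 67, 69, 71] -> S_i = 63 + 2*i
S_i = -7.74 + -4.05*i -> [-7.74, -11.79, -15.84, -19.89, -23.94]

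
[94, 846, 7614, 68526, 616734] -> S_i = 94*9^i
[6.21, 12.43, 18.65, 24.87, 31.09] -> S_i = 6.21 + 6.22*i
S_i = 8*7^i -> [8, 56, 392, 2744, 19208]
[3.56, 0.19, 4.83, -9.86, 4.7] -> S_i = Random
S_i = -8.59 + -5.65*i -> [-8.59, -14.24, -19.89, -25.54, -31.19]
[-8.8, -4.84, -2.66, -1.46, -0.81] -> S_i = -8.80*0.55^i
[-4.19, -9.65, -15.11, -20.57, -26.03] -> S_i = -4.19 + -5.46*i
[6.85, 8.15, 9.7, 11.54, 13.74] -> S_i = 6.85*1.19^i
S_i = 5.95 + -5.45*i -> [5.95, 0.5, -4.95, -10.4, -15.85]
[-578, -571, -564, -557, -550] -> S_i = -578 + 7*i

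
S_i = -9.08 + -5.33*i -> [-9.08, -14.41, -19.74, -25.07, -30.4]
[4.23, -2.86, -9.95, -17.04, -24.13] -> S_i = 4.23 + -7.09*i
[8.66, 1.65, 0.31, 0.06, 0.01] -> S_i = 8.66*0.19^i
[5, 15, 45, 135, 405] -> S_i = 5*3^i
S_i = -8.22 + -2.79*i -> [-8.22, -11.01, -13.8, -16.59, -19.38]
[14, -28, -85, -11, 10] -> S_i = Random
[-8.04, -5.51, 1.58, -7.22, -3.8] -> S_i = Random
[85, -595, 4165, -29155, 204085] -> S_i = 85*-7^i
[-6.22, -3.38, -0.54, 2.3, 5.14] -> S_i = -6.22 + 2.84*i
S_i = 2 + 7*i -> [2, 9, 16, 23, 30]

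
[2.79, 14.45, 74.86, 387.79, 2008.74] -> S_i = 2.79*5.18^i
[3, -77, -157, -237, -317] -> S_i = 3 + -80*i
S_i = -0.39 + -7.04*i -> [-0.39, -7.43, -14.47, -21.51, -28.55]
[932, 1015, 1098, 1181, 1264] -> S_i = 932 + 83*i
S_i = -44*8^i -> [-44, -352, -2816, -22528, -180224]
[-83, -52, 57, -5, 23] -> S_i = Random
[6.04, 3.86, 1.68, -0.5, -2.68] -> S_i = 6.04 + -2.18*i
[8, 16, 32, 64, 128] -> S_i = 8*2^i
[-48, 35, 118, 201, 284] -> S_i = -48 + 83*i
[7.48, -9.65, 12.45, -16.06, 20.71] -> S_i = 7.48*(-1.29)^i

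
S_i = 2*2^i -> [2, 4, 8, 16, 32]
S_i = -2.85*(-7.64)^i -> [-2.85, 21.77, -166.35, 1270.94, -9709.98]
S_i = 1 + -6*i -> [1, -5, -11, -17, -23]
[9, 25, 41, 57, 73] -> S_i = 9 + 16*i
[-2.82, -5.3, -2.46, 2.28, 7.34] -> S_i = Random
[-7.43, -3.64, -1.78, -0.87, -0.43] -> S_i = -7.43*0.49^i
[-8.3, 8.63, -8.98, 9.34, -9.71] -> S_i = -8.30*(-1.04)^i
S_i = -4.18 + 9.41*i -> [-4.18, 5.23, 14.64, 24.05, 33.46]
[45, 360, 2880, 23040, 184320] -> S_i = 45*8^i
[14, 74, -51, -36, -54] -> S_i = Random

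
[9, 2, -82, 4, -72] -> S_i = Random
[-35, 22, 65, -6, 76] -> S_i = Random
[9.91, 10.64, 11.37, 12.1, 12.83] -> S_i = 9.91 + 0.73*i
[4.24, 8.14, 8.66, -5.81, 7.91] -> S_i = Random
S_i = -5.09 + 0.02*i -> [-5.09, -5.07, -5.05, -5.03, -5.01]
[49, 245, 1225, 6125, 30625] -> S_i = 49*5^i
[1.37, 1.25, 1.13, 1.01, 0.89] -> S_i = 1.37 + -0.12*i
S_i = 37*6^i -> [37, 222, 1332, 7992, 47952]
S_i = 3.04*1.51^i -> [3.04, 4.59, 6.93, 10.47, 15.8]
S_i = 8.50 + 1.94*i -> [8.5, 10.44, 12.38, 14.32, 16.26]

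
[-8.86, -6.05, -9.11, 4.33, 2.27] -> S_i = Random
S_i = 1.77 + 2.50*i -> [1.77, 4.27, 6.77, 9.27, 11.77]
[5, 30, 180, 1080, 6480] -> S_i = 5*6^i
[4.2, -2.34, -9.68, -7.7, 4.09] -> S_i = Random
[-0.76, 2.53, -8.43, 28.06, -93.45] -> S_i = -0.76*(-3.33)^i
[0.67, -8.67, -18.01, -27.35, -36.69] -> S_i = 0.67 + -9.34*i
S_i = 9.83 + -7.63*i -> [9.83, 2.2, -5.43, -13.06, -20.69]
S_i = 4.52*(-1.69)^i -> [4.52, -7.64, 12.91, -21.82, 36.87]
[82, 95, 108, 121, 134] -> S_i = 82 + 13*i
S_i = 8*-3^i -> [8, -24, 72, -216, 648]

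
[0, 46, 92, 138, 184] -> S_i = 0 + 46*i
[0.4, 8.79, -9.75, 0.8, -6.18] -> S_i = Random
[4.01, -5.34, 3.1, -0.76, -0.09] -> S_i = Random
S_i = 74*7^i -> [74, 518, 3626, 25382, 177674]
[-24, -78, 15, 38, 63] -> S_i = Random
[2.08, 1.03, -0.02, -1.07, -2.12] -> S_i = 2.08 + -1.05*i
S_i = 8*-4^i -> [8, -32, 128, -512, 2048]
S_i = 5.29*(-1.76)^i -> [5.29, -9.31, 16.39, -28.84, 50.76]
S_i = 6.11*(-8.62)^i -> [6.11, -52.67, 454.0, -3913.48, 33734.19]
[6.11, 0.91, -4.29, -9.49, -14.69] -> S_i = 6.11 + -5.20*i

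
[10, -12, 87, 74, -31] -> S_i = Random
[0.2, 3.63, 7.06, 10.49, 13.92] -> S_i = 0.20 + 3.43*i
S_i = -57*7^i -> [-57, -399, -2793, -19551, -136857]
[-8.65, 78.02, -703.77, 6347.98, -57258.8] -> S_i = -8.65*(-9.02)^i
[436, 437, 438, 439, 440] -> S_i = 436 + 1*i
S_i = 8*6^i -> [8, 48, 288, 1728, 10368]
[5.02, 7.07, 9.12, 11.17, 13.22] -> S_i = 5.02 + 2.05*i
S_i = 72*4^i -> [72, 288, 1152, 4608, 18432]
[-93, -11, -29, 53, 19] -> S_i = Random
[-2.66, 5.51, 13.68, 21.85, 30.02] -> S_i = -2.66 + 8.17*i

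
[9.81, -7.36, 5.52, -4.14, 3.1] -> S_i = 9.81*(-0.75)^i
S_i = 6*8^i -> [6, 48, 384, 3072, 24576]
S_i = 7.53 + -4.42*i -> [7.53, 3.11, -1.31, -5.73, -10.15]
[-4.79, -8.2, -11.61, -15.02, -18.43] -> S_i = -4.79 + -3.41*i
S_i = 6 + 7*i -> [6, 13, 20, 27, 34]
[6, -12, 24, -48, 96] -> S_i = 6*-2^i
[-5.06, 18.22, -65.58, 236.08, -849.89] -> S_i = -5.06*(-3.60)^i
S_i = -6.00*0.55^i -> [-6.0, -3.3, -1.82, -1.0, -0.55]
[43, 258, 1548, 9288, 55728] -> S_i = 43*6^i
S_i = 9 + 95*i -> [9, 104, 199, 294, 389]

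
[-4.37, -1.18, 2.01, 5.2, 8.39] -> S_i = -4.37 + 3.19*i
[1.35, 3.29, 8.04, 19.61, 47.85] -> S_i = 1.35*2.44^i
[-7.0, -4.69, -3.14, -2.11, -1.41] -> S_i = -7.00*0.67^i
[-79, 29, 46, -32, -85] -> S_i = Random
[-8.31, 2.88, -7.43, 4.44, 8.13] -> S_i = Random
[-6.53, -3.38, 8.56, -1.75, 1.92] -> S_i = Random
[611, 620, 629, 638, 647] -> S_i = 611 + 9*i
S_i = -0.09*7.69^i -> [-0.09, -0.69, -5.32, -40.93, -314.74]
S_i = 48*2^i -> [48, 96, 192, 384, 768]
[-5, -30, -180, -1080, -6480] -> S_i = -5*6^i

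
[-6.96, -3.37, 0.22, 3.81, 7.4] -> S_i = -6.96 + 3.59*i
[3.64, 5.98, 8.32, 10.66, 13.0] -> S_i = 3.64 + 2.34*i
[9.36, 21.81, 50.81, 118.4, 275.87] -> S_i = 9.36*2.33^i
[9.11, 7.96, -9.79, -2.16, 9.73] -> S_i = Random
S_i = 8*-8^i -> [8, -64, 512, -4096, 32768]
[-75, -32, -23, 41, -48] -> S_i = Random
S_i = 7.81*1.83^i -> [7.81, 14.29, 26.15, 47.86, 87.59]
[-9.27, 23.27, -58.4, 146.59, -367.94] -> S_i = -9.27*(-2.51)^i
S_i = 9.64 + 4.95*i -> [9.64, 14.59, 19.54, 24.49, 29.44]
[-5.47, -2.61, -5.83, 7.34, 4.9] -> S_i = Random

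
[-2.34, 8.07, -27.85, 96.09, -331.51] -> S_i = -2.34*(-3.45)^i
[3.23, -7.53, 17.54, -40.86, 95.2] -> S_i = 3.23*(-2.33)^i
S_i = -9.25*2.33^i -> [-9.25, -21.55, -50.22, -117.01, -272.62]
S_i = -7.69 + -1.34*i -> [-7.69, -9.03, -10.37, -11.71, -13.05]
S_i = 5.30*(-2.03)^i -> [5.3, -10.76, 21.84, -44.34, 90.0]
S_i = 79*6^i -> [79, 474, 2844, 17064, 102384]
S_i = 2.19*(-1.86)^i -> [2.19, -4.07, 7.58, -14.09, 26.21]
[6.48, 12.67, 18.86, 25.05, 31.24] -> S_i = 6.48 + 6.19*i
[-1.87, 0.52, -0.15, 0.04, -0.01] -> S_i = -1.87*(-0.28)^i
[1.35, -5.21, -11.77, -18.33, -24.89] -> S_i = 1.35 + -6.56*i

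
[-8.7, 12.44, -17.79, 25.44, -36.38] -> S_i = -8.70*(-1.43)^i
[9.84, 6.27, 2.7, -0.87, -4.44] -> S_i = 9.84 + -3.57*i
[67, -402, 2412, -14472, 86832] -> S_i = 67*-6^i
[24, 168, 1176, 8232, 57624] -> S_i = 24*7^i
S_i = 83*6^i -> [83, 498, 2988, 17928, 107568]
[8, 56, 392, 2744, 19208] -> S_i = 8*7^i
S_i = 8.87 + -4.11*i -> [8.87, 4.76, 0.65, -3.46, -7.57]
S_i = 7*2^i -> [7, 14, 28, 56, 112]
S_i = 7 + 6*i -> [7, 13, 19, 25, 31]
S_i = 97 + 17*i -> [97, 114, 131, 148, 165]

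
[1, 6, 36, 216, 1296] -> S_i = 1*6^i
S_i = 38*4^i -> [38, 152, 608, 2432, 9728]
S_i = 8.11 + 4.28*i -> [8.11, 12.39, 16.67, 20.95, 25.23]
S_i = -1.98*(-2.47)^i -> [-1.98, 4.89, -12.08, 29.84, -73.7]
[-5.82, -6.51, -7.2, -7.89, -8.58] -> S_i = -5.82 + -0.69*i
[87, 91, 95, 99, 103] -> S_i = 87 + 4*i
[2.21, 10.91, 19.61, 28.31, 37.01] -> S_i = 2.21 + 8.70*i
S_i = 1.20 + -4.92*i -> [1.2, -3.72, -8.64, -13.56, -18.48]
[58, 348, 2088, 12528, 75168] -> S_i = 58*6^i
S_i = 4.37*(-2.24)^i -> [4.37, -9.79, 21.93, -49.12, 110.02]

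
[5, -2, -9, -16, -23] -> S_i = 5 + -7*i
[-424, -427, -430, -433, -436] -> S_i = -424 + -3*i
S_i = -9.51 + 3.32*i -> [-9.51, -6.19, -2.87, 0.45, 3.77]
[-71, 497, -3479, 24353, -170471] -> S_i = -71*-7^i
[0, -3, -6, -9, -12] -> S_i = 0 + -3*i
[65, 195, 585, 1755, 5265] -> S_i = 65*3^i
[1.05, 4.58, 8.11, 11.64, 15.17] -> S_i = 1.05 + 3.53*i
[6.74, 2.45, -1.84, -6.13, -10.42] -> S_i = 6.74 + -4.29*i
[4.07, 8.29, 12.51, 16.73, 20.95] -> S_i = 4.07 + 4.22*i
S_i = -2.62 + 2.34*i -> [-2.62, -0.28, 2.06, 4.4, 6.74]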